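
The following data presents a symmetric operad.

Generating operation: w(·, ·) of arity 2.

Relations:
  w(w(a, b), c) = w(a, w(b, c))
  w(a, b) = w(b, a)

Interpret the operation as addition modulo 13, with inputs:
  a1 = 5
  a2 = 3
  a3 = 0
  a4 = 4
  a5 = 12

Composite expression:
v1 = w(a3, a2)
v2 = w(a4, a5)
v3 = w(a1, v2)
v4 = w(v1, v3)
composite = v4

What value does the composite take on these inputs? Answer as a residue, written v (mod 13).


11 (mod 13)

w(a3, a2) = 3
w(a4, a5) = 3
w(a1, w(a4, a5)) = 8
w(w(a3, a2), w(a1, w(a4, a5))) = 11


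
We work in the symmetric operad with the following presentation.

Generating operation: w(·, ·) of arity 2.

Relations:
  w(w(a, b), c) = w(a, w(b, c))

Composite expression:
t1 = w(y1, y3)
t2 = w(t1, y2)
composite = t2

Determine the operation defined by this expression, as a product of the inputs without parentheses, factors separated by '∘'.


y1 ∘ y3 ∘ y2

All parenthesizations of w agree; list the y-inputs left to right.
w(y1, y3) reduces to y1 ∘ y3
w(w(y1, y3), y2) reduces to y1 ∘ y3 ∘ y2


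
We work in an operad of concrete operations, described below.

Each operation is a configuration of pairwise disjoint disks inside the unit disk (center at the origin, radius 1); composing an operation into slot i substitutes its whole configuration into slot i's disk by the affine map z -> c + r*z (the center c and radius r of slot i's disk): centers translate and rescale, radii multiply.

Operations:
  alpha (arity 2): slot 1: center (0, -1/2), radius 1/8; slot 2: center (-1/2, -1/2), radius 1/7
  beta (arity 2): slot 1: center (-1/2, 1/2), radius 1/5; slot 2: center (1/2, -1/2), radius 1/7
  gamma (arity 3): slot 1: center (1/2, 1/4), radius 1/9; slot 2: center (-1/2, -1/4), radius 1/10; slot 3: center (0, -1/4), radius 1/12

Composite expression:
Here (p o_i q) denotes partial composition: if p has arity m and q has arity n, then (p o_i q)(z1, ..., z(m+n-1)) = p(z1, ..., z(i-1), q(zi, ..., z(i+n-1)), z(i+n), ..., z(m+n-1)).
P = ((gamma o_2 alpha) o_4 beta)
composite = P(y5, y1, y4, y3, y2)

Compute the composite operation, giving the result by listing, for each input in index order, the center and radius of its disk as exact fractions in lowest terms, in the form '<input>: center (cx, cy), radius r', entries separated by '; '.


y1: center (-1/2, -3/10), radius 1/80; y2: center (1/24, -7/24), radius 1/84; y3: center (-1/24, -5/24), radius 1/60; y4: center (-11/20, -3/10), radius 1/70; y5: center (1/2, 1/4), radius 1/9


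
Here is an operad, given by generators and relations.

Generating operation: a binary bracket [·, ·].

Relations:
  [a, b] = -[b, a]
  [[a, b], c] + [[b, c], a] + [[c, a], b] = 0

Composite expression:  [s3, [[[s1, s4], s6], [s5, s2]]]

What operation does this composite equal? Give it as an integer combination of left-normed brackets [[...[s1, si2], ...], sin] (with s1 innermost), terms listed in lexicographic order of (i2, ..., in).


[[[[[s1, s4], s6], s2], s5], s3] - [[[[[s1, s4], s6], s5], s2], s3]

Left-normed coefficients sit on the s1-initial expansion words.
Composite bracket: [s3, [[[s1, s4], s6], [s5, s2]]]
Applying ab - ba throughout gives 32 signed words (2^5 = 32).
The s1-initial words carry the normal form:
  the word s1s4s6s2s5s3 carries sign +1 and contributes +[[[[[s1, s4], s6], s2], s5], s3]
  the word s1s4s6s5s2s3 carries sign -1 and contributes -[[[[[s1, s4], s6], s5], s2], s3]


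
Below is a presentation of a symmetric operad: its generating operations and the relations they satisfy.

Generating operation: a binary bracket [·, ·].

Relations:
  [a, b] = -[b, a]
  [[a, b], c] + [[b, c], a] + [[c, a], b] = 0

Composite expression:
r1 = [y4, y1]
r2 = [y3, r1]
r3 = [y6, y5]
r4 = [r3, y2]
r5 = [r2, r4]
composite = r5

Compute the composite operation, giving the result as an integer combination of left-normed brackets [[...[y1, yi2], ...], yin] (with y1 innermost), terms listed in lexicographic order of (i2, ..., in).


[[[[[y1, y4], y3], y2], y5], y6] - [[[[[y1, y4], y3], y2], y6], y5] - [[[[[y1, y4], y3], y5], y6], y2] + [[[[[y1, y4], y3], y6], y5], y2]

In the tensor algebra, words opening y1 carry the y1-anchored form.
Composite bracket: [[y3, [y4, y1]], [[y6, y5], y2]]
The bracket unfolds into 32 signed words via [a, b] = ab - ba (2^5 = 32).
Only words starting with y1 matter:
  from y1y4y3y2y5y6, sign +1: term +[[[[[y1, y4], y3], y2], y5], y6]
  from y1y4y3y2y6y5, sign -1: term -[[[[[y1, y4], y3], y2], y6], y5]
  from y1y4y3y5y6y2, sign -1: term -[[[[[y1, y4], y3], y5], y6], y2]
  from y1y4y3y6y5y2, sign +1: term +[[[[[y1, y4], y3], y6], y5], y2]


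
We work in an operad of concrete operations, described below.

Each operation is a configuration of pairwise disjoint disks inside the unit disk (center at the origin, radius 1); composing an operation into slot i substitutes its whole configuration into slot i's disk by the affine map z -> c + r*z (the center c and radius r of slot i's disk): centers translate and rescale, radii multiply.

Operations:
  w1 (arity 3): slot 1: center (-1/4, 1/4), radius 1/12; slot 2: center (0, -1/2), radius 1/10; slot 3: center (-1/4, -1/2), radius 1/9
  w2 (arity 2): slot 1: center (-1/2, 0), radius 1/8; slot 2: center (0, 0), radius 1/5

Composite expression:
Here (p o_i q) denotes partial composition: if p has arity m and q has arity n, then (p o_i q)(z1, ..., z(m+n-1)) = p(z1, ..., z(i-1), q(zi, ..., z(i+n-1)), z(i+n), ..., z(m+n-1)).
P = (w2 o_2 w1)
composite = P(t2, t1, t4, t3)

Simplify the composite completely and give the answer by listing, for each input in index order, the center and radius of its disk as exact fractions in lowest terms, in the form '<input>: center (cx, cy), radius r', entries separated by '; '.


t1: center (-1/20, 1/20), radius 1/60; t2: center (-1/2, 0), radius 1/8; t3: center (-1/20, -1/10), radius 1/45; t4: center (0, -1/10), radius 1/50

Only the slot chain above each t matters under w2; compose those maps.
t2 passes through 1 substitution, ending at center (-1/2, 0), radius 1/8
t1 passes through 2 substitutions, ending at center (-1/20, 1/20), radius 1/60
t4 passes through 2 substitutions, ending at center (0, -1/10), radius 1/50
t3 passes through 2 substitutions, ending at center (-1/20, -1/10), radius 1/45


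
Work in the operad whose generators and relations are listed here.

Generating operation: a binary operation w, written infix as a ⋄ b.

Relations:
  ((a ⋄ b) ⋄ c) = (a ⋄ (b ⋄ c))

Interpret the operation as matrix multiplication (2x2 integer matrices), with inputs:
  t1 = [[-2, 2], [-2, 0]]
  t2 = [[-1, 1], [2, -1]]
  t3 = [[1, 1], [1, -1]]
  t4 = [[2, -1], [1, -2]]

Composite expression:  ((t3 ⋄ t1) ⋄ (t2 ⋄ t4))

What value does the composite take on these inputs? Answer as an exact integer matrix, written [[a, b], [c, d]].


[[10, 4], [6, 0]]

(t3 ⋄ t1) = [[-4, 2], [0, 2]]
(t2 ⋄ t4) = [[-1, -1], [3, 0]]
((t3 ⋄ t1) ⋄ (t2 ⋄ t4)) = [[10, 4], [6, 0]]


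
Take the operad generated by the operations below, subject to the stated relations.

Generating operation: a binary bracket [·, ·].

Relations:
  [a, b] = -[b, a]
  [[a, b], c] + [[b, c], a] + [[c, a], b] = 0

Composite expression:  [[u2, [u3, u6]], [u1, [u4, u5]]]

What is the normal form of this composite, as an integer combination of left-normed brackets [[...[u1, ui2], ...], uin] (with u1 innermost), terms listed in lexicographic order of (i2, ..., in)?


-[[[[[u1, u4], u5], u2], u3], u6] + [[[[[u1, u4], u5], u2], u6], u3] + [[[[[u1, u4], u5], u3], u6], u2] - [[[[[u1, u4], u5], u6], u3], u2] + [[[[[u1, u5], u4], u2], u3], u6] - [[[[[u1, u5], u4], u2], u6], u3] - [[[[[u1, u5], u4], u3], u6], u2] + [[[[[u1, u5], u4], u6], u3], u2]


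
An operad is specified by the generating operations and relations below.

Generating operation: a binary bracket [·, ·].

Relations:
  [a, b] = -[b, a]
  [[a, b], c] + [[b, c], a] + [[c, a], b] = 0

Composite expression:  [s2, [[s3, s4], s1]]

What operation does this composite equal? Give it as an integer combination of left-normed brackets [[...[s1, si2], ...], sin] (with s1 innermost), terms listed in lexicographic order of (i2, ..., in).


[[[s1, s3], s4], s2] - [[[s1, s4], s3], s2]

Antisymmetry and Jacobi reduce to s1-anchored left-normed brackets.
Composite bracket: [s2, [[s3, s4], s1]]
Full expansion: 8 signed words from ab - ba (2^3 = 8).
The s1-initial words carry the normal form:
  sign of s1s3s4s2 is +1, so it contributes +[[[s1, s3], s4], s2]
  sign of s1s4s3s2 is -1, so it contributes -[[[s1, s4], s3], s2]


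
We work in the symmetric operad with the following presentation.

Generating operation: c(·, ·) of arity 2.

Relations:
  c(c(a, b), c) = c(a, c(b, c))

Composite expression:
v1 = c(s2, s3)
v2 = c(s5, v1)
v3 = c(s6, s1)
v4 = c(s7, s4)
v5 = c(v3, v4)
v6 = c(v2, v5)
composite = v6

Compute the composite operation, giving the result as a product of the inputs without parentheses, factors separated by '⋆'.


s5 ⋆ s2 ⋆ s3 ⋆ s6 ⋆ s1 ⋆ s7 ⋆ s4

The c-tree's shape is irrelevant; the s-reading-order decides.
c(s2, s3) reduces to s2 ⋆ s3
c(s5, c(s2, s3)) reduces to s5 ⋆ s2 ⋆ s3
c(s6, s1) reduces to s6 ⋆ s1
c(s7, s4) reduces to s7 ⋆ s4
c(c(s6, s1), c(s7, s4)) reduces to s6 ⋆ s1 ⋆ s7 ⋆ s4
c(c(s5, c(s2, s3)), c(c(s6, s1), c(s7, s4))) reduces to s5 ⋆ s2 ⋆ s3 ⋆ s6 ⋆ s1 ⋆ s7 ⋆ s4


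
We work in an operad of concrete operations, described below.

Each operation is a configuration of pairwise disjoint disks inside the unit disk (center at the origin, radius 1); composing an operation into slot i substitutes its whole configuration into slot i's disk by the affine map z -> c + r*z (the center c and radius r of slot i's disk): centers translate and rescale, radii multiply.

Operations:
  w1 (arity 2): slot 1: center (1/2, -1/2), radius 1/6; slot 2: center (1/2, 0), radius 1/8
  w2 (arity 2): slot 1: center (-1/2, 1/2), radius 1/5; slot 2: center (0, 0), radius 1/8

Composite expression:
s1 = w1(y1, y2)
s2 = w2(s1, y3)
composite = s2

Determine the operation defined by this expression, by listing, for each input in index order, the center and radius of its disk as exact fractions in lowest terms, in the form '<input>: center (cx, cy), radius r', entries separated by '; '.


y1: center (-2/5, 2/5), radius 1/30; y2: center (-2/5, 1/2), radius 1/40; y3: center (0, 0), radius 1/8

Follow each y-input down from w2: c' goes to c + r*c', radius to r*r'.
for y1, the 2-step affine chain lands on center (-2/5, 2/5), radius 1/30
for y2, the 2-step affine chain lands on center (-2/5, 1/2), radius 1/40
for y3, the 1-step affine chain lands on center (0, 0), radius 1/8


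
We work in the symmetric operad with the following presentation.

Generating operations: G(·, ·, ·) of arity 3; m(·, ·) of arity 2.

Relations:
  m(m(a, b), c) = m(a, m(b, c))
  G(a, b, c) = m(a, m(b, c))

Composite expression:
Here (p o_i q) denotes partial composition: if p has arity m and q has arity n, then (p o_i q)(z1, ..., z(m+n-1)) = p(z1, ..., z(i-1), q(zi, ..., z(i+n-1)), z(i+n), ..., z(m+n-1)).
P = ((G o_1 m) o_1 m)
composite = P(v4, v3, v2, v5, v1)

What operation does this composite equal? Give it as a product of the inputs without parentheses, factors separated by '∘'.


All parenthesizations of G agree; list the v-inputs left to right.
m(v4, v3) spells out as v4 ∘ v3
m(m(v4, v3), v2) spells out as v4 ∘ v3 ∘ v2
G(m(m(v4, v3), v2), v5, v1) spells out as v4 ∘ v3 ∘ v2 ∘ v5 ∘ v1

v4 ∘ v3 ∘ v2 ∘ v5 ∘ v1


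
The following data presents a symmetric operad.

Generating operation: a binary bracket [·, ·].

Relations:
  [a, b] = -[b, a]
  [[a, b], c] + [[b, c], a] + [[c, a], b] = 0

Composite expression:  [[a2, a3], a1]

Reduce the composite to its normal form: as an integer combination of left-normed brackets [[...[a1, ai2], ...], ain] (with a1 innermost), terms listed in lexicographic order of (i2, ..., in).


-[[a1, a2], a3] + [[a1, a3], a2]

Left-normed coefficients sit on the a1-initial expansion words.
Composite bracket: [[a2, a3], a1]
The bracket unfolds into 4 signed words via [a, b] = ab - ba (2^2 = 4).
Keep just the words that open with a1:
  a1a2a3 appears with sign -1, giving the term -[[a1, a2], a3]
  a1a3a2 appears with sign +1, giving the term +[[a1, a3], a2]


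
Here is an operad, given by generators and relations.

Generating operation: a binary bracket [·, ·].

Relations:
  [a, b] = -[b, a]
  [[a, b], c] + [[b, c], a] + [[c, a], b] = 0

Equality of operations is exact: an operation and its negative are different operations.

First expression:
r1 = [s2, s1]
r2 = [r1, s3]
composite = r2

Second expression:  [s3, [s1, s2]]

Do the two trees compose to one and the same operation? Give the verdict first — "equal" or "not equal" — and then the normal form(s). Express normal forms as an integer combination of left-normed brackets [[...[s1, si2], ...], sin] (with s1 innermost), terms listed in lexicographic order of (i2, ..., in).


equal; both compose to -[[s1, s2], s3]

The first expression reduces to -[[s1, s2], s3]
The second expression reduces to -[[s1, s2], s3]
Identical normal forms: equal.


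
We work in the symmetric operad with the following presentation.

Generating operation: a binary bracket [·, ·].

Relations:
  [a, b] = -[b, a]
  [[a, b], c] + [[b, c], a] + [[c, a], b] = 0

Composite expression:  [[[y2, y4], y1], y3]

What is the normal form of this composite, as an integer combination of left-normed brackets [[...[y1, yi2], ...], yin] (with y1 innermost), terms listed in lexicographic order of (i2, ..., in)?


Skip Jacobi rewriting: expand, keep y1-initial words, read off terms.
Composite bracket: [[[y2, y4], y1], y3]
Expanding via [a, b] = ab - ba: 8 signed words (2^3 = 8).
Words beginning with y1 determine it all:
  y1y2y4y3 appears with sign -1, giving the term -[[[y1, y2], y4], y3]
  y1y4y2y3 appears with sign +1, giving the term +[[[y1, y4], y2], y3]

-[[[y1, y2], y4], y3] + [[[y1, y4], y2], y3]


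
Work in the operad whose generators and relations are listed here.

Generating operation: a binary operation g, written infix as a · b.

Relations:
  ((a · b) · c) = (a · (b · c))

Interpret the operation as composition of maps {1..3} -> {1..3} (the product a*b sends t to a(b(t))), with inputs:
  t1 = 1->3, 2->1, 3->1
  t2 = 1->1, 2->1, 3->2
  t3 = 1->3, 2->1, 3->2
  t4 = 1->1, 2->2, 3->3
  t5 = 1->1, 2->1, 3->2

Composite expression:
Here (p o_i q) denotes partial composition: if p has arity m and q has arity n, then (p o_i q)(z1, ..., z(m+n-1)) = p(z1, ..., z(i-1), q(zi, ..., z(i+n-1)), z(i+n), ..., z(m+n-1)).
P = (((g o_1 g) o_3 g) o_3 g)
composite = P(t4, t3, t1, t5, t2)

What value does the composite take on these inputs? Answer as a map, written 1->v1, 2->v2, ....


(t4 · t3) = 1->3, 2->1, 3->2
(t1 · t5) = 1->3, 2->3, 3->1
((t1 · t5) · t2) = 1->3, 2->3, 3->3
((t4 · t3) · ((t1 · t5) · t2)) = 1->2, 2->2, 3->2

1->2, 2->2, 3->2


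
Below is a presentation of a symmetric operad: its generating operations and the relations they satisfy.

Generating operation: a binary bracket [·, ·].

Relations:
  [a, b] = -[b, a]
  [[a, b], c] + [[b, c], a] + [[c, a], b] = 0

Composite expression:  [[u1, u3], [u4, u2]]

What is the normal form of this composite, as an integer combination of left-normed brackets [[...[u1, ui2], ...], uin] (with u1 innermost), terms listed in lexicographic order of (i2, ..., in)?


Left-normed coefficients sit on the u1-initial expansion words.
Composite bracket: [[u1, u3], [u4, u2]]
Full expansion: 8 signed words from ab - ba (2^3 = 8).
Coefficients come from the u1-initial words:
  u1u3u2u4 appears with sign -1, giving the term -[[[u1, u3], u2], u4]
  u1u3u4u2 appears with sign +1, giving the term +[[[u1, u3], u4], u2]

-[[[u1, u3], u2], u4] + [[[u1, u3], u4], u2]


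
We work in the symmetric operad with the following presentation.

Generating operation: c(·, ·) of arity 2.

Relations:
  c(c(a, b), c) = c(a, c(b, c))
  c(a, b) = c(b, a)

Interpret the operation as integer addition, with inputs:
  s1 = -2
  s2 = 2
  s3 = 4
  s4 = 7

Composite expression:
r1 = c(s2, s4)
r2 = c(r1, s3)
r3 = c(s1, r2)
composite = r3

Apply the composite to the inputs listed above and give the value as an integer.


11

c(s2, s4) = 9
c(c(s2, s4), s3) = 13
c(s1, c(c(s2, s4), s3)) = 11


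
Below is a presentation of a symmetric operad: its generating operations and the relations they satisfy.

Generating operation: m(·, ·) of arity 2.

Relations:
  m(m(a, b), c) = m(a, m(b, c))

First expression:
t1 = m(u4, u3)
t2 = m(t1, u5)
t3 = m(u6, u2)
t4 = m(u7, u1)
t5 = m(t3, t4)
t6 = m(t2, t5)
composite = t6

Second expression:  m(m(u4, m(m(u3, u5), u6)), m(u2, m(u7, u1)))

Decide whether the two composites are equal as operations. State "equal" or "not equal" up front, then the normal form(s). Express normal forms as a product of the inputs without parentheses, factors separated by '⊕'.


equal; both compose to u4 ⊕ u3 ⊕ u5 ⊕ u6 ⊕ u2 ⊕ u7 ⊕ u1


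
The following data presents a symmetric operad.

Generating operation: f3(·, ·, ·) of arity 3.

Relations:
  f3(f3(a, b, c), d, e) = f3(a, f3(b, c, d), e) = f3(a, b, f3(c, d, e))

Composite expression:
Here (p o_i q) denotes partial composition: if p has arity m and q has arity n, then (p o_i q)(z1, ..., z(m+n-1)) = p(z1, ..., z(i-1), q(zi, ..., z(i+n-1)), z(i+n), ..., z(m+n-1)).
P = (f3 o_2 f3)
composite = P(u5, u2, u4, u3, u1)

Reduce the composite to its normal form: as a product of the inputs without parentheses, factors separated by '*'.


u5 * u2 * u4 * u3 * u1


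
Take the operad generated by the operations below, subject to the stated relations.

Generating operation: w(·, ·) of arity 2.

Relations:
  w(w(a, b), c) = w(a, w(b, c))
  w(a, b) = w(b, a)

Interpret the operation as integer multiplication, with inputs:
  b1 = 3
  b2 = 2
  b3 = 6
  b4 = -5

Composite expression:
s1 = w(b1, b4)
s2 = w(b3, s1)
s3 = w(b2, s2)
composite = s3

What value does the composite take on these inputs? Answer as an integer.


-180

w(b1, b4) = -15
w(b3, w(b1, b4)) = -90
w(b2, w(b3, w(b1, b4))) = -180


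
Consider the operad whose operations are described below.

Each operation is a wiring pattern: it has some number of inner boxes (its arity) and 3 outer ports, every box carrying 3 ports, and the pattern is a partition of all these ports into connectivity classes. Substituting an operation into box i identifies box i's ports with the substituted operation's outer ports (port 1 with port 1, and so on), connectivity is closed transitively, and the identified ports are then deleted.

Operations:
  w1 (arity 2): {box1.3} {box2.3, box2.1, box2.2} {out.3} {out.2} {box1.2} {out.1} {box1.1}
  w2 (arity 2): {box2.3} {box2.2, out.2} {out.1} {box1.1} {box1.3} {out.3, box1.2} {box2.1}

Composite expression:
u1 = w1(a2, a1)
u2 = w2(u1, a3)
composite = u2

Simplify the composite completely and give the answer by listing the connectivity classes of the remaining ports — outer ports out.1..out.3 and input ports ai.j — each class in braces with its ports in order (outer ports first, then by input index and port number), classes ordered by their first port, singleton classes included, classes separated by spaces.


{out.1} {out.2, a3.2} {out.3} {a1.1, a1.2, a1.3} {a2.1} {a2.2} {a2.3} {a3.1} {a3.3}

Substituting into w2 glues patterns; closure does the rest.
through w1, on inputs (a2, a1): {out.1} {out.2} {out.3} {a1.1, a1.2, a1.3} {a2.1} {a2.2} {a2.3} (out.j = stage outer ports)
through w2, on inputs (a2, a1, a3): {out.1} {out.2, a3.2} {out.3} {a1.1, a1.2, a1.3} {a2.1} {a2.2} {a2.3} {a3.1} {a3.3} (out.j = stage outer ports)


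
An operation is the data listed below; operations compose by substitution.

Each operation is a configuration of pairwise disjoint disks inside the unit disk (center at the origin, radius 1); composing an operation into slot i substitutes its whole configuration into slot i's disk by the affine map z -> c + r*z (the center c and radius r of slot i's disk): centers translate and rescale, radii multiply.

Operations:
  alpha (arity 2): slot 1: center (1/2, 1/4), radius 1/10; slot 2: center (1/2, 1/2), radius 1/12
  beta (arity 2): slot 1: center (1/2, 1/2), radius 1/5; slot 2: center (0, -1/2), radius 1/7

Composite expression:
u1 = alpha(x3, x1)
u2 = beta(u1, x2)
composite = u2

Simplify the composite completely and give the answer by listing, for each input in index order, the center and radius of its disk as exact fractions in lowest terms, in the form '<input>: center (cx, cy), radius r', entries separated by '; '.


x1: center (3/5, 3/5), radius 1/60; x2: center (0, -1/2), radius 1/7; x3: center (3/5, 11/20), radius 1/50

Each x-disk chains the slot maps above it in beta; radii multiply.
tracing x3 down its 2-map path: center (3/5, 11/20), radius 1/50
tracing x1 down its 2-map path: center (3/5, 3/5), radius 1/60
tracing x2 down its 1-map path: center (0, -1/2), radius 1/7


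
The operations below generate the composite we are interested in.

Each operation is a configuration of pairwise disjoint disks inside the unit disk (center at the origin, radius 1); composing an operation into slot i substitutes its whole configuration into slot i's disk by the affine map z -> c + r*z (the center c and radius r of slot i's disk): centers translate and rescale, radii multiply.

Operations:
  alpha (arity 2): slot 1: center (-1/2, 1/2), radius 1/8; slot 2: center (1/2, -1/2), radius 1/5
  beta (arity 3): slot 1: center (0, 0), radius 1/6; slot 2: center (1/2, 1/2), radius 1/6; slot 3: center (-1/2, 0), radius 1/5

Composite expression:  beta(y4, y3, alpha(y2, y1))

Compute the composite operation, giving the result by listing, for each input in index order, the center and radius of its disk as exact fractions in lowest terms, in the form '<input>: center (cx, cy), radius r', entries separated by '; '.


y1: center (-2/5, -1/10), radius 1/25; y2: center (-3/5, 1/10), radius 1/40; y3: center (1/2, 1/2), radius 1/6; y4: center (0, 0), radius 1/6

Follow each y-input down from beta: c' goes to c + r*c', radius to r*r'.
y4 passes through 1 substitution, ending at center (0, 0), radius 1/6
y3 passes through 1 substitution, ending at center (1/2, 1/2), radius 1/6
y2 passes through 2 substitutions, ending at center (-3/5, 1/10), radius 1/40
y1 passes through 2 substitutions, ending at center (-2/5, -1/10), radius 1/25


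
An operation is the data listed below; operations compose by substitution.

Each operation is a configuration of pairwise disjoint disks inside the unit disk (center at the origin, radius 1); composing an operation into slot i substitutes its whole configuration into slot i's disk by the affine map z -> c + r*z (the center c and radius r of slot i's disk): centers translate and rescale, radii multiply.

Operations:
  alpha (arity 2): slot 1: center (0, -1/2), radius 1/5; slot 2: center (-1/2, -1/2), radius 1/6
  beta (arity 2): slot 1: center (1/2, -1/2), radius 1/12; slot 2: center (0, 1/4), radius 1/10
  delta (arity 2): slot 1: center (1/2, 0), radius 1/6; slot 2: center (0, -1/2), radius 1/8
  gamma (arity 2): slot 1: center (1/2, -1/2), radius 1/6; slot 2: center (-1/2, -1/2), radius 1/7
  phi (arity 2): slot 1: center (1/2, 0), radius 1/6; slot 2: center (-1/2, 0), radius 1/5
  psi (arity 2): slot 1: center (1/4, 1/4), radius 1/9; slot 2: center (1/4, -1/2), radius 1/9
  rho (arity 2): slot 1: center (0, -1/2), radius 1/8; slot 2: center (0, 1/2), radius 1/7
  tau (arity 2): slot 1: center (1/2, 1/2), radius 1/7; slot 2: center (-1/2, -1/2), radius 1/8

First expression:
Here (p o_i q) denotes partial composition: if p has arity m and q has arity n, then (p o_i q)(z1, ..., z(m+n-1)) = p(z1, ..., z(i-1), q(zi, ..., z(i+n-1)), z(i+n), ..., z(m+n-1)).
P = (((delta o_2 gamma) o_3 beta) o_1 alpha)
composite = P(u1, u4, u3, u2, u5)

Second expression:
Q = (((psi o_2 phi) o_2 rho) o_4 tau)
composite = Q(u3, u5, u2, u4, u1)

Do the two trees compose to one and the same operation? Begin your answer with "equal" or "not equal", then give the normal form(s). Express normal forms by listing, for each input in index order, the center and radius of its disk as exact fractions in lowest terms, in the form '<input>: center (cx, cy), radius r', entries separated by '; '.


not equal; first: u1: center (1/2, -1/12), radius 1/30; u2: center (-3/56, -4/7), radius 1/672; u3: center (1/16, -9/16), radius 1/48; u4: center (5/12, -1/12), radius 1/36; u5: center (-1/16, -125/224), radius 1/560; second: u1: center (11/60, -23/45), radius 1/360; u2: center (11/36, -53/108), radius 1/378; u3: center (1/4, 1/4), radius 1/9; u4: center (37/180, -22/45), radius 1/315; u5: center (11/36, -55/108), radius 1/432

The first expression reduces to u1: center (1/2, -1/12), radius 1/30; u2: center (-3/56, -4/7), radius 1/672; u3: center (1/16, -9/16), radius 1/48; u4: center (5/12, -1/12), radius 1/36; u5: center (-1/16, -125/224), radius 1/560
The second expression reduces to u1: center (11/60, -23/45), radius 1/360; u2: center (11/36, -53/108), radius 1/378; u3: center (1/4, 1/4), radius 1/9; u4: center (37/180, -22/45), radius 1/315; u5: center (11/36, -55/108), radius 1/432
They disagree, so not equal.


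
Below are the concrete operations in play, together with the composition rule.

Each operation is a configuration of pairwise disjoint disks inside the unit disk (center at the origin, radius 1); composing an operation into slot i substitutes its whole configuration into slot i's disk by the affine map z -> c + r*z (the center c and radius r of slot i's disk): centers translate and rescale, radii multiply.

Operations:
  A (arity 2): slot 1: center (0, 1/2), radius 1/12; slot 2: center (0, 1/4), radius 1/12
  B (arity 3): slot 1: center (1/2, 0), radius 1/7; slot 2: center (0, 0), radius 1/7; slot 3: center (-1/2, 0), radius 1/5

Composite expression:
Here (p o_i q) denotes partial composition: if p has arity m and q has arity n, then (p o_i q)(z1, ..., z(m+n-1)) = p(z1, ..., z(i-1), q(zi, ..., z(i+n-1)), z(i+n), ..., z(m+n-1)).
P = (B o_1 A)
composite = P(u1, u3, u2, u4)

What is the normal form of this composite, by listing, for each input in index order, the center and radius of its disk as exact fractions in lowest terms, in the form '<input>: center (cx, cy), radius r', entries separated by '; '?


u1: center (1/2, 1/14), radius 1/84; u2: center (0, 0), radius 1/7; u3: center (1/2, 1/28), radius 1/84; u4: center (-1/2, 0), radius 1/5


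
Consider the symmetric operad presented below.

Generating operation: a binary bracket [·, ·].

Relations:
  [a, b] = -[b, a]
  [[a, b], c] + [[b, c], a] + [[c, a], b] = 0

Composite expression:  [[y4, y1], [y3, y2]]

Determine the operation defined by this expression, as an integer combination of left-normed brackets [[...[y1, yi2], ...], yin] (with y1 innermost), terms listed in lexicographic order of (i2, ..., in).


[[[y1, y4], y2], y3] - [[[y1, y4], y3], y2]

Skip Jacobi rewriting: expand, keep y1-initial words, read off terms.
Composite bracket: [[y4, y1], [y3, y2]]
Applying ab - ba throughout gives 8 signed words (2^3 = 8).
Words beginning with y1 determine it all:
  y1y4y2y3 (sign +1) contributes +[[[y1, y4], y2], y3]
  y1y4y3y2 (sign -1) contributes -[[[y1, y4], y3], y2]


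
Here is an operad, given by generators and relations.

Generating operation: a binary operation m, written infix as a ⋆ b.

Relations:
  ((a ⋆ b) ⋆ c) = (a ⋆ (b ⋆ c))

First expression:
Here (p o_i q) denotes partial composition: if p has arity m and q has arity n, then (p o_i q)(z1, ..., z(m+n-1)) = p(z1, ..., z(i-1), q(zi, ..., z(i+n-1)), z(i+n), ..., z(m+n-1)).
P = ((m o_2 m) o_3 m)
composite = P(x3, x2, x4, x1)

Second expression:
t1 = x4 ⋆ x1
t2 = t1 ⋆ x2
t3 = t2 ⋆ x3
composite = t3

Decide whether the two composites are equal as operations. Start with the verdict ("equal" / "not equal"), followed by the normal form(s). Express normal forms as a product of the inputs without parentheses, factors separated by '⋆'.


not equal; first: x3 ⋆ x2 ⋆ x4 ⋆ x1; second: x4 ⋆ x1 ⋆ x2 ⋆ x3

The first expression, normalized: x3 ⋆ x2 ⋆ x4 ⋆ x1
The second expression, normalized: x4 ⋆ x1 ⋆ x2 ⋆ x3
The normal forms differ: not equal.


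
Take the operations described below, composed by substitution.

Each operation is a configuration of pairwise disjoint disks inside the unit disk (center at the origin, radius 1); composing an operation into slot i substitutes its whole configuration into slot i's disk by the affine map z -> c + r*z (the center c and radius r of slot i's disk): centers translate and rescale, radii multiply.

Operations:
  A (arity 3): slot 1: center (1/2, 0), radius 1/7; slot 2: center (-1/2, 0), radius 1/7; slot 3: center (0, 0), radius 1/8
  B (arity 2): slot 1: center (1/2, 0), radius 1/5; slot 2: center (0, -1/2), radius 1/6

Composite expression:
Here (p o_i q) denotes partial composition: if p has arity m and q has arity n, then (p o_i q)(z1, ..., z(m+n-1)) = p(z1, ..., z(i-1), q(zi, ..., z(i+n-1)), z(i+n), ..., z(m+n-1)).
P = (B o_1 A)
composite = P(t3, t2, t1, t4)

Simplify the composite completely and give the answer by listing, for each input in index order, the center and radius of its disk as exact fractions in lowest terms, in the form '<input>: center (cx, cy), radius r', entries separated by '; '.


Below B, radii multiply path by path; the t-disk centers shift.
input t3: composing its 2 substitution steps yields center (3/5, 0), radius 1/35
input t2: composing its 2 substitution steps yields center (2/5, 0), radius 1/35
input t1: composing its 2 substitution steps yields center (1/2, 0), radius 1/40
input t4: composing its 1 substitution step yields center (0, -1/2), radius 1/6

t1: center (1/2, 0), radius 1/40; t2: center (2/5, 0), radius 1/35; t3: center (3/5, 0), radius 1/35; t4: center (0, -1/2), radius 1/6


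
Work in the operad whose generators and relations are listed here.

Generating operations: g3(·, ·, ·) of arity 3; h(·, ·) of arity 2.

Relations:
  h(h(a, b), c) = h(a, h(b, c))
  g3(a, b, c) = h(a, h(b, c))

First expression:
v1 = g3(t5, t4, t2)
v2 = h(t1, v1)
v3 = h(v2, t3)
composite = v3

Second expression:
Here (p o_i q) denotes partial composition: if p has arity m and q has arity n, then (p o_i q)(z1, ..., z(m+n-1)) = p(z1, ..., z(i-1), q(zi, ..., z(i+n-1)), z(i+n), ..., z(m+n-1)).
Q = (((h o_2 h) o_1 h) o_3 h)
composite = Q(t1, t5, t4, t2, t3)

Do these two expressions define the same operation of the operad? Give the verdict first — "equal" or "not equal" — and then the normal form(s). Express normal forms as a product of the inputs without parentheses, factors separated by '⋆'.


Reducing the first expression gives t1 ⋆ t5 ⋆ t4 ⋆ t2 ⋆ t3
Reducing the second expression gives t1 ⋆ t5 ⋆ t4 ⋆ t2 ⋆ t3
Both agree, so they are equal.

equal; the common form is t1 ⋆ t5 ⋆ t4 ⋆ t2 ⋆ t3


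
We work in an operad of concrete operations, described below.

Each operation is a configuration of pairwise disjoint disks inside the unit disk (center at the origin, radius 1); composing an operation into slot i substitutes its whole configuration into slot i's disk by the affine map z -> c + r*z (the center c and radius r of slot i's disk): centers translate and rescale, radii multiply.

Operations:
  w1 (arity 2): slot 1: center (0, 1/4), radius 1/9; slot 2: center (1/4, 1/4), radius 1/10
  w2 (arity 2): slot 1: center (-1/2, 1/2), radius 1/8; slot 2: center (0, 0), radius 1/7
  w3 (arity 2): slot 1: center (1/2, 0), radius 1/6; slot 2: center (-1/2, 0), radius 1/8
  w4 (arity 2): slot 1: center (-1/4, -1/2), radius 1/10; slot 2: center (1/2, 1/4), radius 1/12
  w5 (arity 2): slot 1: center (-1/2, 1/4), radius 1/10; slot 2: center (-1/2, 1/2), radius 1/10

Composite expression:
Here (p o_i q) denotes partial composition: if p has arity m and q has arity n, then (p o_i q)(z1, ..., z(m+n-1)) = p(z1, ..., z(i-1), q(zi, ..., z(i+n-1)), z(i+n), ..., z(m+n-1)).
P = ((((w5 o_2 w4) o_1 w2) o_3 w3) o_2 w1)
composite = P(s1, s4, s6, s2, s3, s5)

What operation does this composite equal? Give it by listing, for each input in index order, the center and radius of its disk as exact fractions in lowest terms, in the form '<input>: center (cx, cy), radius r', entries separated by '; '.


Nesting under w5 composes maps z -> c + r*z down each s-path.
for s1, the 2-step affine chain lands on center (-11/20, 3/10), radius 1/80
for s4, the 3-step affine chain lands on center (-1/2, 71/280), radius 1/630
for s6, the 3-step affine chain lands on center (-139/280, 71/280), radius 1/700
for s2, the 3-step affine chain lands on center (-13/25, 9/20), radius 1/600
for s3, the 3-step affine chain lands on center (-53/100, 9/20), radius 1/800
for s5, the 2-step affine chain lands on center (-9/20, 21/40), radius 1/120

s1: center (-11/20, 3/10), radius 1/80; s2: center (-13/25, 9/20), radius 1/600; s3: center (-53/100, 9/20), radius 1/800; s4: center (-1/2, 71/280), radius 1/630; s5: center (-9/20, 21/40), radius 1/120; s6: center (-139/280, 71/280), radius 1/700


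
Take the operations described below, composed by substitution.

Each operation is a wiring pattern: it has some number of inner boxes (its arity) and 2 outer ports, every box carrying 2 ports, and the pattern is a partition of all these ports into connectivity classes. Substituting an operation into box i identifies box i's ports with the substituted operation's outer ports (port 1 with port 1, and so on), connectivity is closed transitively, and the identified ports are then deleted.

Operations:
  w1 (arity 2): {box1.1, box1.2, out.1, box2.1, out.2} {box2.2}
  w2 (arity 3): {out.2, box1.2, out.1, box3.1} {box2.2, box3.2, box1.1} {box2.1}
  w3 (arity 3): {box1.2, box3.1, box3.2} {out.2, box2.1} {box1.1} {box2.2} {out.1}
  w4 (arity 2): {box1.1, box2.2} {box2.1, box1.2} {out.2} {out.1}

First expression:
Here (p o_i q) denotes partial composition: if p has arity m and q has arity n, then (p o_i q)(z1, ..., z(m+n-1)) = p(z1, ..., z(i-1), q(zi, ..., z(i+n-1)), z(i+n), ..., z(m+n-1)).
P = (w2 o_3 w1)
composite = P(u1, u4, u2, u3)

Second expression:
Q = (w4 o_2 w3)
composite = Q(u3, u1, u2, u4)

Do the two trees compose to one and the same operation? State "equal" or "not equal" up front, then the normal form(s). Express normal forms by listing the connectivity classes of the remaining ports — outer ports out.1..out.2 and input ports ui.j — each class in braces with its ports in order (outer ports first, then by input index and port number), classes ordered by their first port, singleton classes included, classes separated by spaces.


not equal; the first gives {out.1, out.2, u1.1, u1.2, u2.1, u2.2, u3.1, u4.2} {u3.2} {u4.1} and the second {out.1} {out.2} {u1.1} {u1.2, u4.1, u4.2} {u2.1, u3.1} {u2.2} {u3.2}

The first composite normalizes to {out.1, out.2, u1.1, u1.2, u2.1, u2.2, u3.1, u4.2} {u3.2} {u4.1}
The second composite normalizes to {out.1} {out.2} {u1.1} {u1.2, u4.1, u4.2} {u2.1, u3.1} {u2.2} {u3.2}
No match — not equal.


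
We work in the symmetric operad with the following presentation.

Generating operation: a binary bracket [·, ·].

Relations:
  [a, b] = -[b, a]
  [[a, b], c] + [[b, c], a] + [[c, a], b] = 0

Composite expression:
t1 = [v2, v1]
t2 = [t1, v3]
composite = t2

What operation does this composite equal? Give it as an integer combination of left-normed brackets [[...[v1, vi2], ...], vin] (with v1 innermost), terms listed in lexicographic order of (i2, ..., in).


-[[v1, v2], v3]

Skip Jacobi rewriting: expand, keep v1-initial words, read off terms.
Composite bracket: [[v2, v1], v3]
Applying ab - ba throughout gives 4 signed words (2^2 = 4).
Coefficients come from the v1-initial words:
  v1v2v3 appears with sign -1, giving the term -[[v1, v2], v3]


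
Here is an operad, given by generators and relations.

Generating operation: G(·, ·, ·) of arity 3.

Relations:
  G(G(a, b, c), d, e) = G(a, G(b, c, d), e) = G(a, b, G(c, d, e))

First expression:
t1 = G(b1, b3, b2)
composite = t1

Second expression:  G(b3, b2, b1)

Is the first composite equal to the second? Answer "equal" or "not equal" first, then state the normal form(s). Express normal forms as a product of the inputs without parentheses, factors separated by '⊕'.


Normal form of the first expression: b1 ⊕ b3 ⊕ b2
Normal form of the second expression: b3 ⊕ b2 ⊕ b1
The normal forms differ: not equal.

not equal; the first gives b1 ⊕ b3 ⊕ b2 and the second b3 ⊕ b2 ⊕ b1


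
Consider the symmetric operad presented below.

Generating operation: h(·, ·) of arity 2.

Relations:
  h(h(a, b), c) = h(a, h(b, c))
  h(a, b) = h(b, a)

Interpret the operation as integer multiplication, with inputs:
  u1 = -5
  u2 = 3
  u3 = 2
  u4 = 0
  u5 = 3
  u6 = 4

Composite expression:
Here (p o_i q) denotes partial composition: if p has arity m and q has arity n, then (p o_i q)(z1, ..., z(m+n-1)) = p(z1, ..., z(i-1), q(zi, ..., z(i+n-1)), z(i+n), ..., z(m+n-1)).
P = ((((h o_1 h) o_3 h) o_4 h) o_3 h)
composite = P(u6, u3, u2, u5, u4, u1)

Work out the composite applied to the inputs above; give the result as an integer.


0

h(u6, u3) = 8
h(u2, u5) = 9
h(u4, u1) = 0
h(h(u2, u5), h(u4, u1)) = 0
h(h(u6, u3), h(h(u2, u5), h(u4, u1))) = 0


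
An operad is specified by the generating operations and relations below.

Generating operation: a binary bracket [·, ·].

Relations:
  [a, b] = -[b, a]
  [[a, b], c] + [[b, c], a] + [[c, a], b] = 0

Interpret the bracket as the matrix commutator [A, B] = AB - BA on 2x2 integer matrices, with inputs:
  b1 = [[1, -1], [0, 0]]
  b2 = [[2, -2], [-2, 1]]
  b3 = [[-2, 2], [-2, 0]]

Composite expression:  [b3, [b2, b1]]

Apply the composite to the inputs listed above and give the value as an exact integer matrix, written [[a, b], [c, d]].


[b2, b1] = [[-2, 1], [-2, 2]]
[b3, [b2, b1]] = [[-2, 6], [4, 2]]

[[-2, 6], [4, 2]]


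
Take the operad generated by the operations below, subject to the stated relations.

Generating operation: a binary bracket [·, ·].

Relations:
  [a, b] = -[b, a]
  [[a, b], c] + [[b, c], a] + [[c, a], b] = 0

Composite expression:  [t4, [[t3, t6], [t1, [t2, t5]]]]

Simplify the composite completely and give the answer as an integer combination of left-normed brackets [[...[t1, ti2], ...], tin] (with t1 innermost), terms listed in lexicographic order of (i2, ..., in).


Expand each bracket as ab - ba; the t1-initial words give the coefficients.
Composite bracket: [t4, [[t3, t6], [t1, [t2, t5]]]]
Under [a, b] = ab - ba we get 32 signed associative words (2^5 = 32).
The t1-initial words carry the normal form:
  t1t2t5t3t6t4 appears with sign +1, giving the term +[[[[[t1, t2], t5], t3], t6], t4]
  t1t2t5t6t3t4 appears with sign -1, giving the term -[[[[[t1, t2], t5], t6], t3], t4]
  t1t5t2t3t6t4 appears with sign -1, giving the term -[[[[[t1, t5], t2], t3], t6], t4]
  t1t5t2t6t3t4 appears with sign +1, giving the term +[[[[[t1, t5], t2], t6], t3], t4]

[[[[[t1, t2], t5], t3], t6], t4] - [[[[[t1, t2], t5], t6], t3], t4] - [[[[[t1, t5], t2], t3], t6], t4] + [[[[[t1, t5], t2], t6], t3], t4]


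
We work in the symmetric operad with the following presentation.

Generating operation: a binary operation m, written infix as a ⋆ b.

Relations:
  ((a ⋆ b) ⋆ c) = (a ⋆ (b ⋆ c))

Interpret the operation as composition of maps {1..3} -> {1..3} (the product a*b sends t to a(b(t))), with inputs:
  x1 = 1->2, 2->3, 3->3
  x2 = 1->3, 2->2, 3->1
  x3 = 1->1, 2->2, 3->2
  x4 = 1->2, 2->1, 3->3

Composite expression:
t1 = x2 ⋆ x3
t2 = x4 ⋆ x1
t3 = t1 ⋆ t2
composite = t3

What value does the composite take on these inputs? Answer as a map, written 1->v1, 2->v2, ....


1->3, 2->2, 3->2


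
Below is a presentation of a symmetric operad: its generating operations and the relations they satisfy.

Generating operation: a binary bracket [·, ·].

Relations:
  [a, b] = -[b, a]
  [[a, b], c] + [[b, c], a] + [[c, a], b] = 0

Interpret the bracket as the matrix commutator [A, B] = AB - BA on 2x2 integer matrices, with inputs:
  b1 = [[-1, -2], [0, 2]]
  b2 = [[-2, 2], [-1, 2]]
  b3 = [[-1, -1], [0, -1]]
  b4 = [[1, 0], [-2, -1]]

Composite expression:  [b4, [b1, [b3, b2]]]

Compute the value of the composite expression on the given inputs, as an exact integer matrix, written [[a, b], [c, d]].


[[32, 32], [0, -32]]

[b3, b2] = [[1, -4], [0, -1]]
[b1, [b3, b2]] = [[0, 16], [0, 0]]
[b4, [b1, [b3, b2]]] = [[32, 32], [0, -32]]
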